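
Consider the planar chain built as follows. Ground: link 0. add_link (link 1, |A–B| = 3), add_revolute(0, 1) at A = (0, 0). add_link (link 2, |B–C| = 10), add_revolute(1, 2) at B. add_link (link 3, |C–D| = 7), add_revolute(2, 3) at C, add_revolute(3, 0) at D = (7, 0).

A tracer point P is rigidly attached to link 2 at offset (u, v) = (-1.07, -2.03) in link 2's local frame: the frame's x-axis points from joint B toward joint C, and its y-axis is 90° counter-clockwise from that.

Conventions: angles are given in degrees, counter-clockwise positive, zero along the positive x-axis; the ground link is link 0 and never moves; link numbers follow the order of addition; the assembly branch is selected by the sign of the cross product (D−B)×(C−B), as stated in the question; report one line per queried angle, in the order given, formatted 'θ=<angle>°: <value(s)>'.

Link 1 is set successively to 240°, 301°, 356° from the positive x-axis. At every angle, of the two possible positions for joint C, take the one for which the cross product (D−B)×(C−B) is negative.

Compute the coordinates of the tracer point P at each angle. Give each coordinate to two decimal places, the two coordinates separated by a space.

A=(0,0), D=(7.00,0)
θ=240°: B = A + 3.00·(cos240°, sin240°) = (-1.5000, -2.5981)
θ=240°: |BD| = 8.8882
θ=240°: circle(B,10.00) ∩ circle(D,7.00): a=7.3131, h=6.8205
θ=240°:   candidates: C₊=(3.5000,6.0622) cross=60.622; C₋=(7.4873,-6.9830) cross=-60.622
θ=240°:   branch - wants cross < 0 → take C=(7.4873,-6.9830) (cross=-60.622)
θ=240°: ex = (C−B)/|BC| = (0.8987,-0.4385); ey = (0.4385,0.8987)
θ=240°: P = B + -1.07·ex + -2.03·ey = (-3.3518,-3.9533)
θ=301°: B = A + 3.00·(cos301°, sin301°) = (1.5451, -2.5715)
θ=301°: |BD| = 6.0306
θ=301°: circle(B,10.00) ∩ circle(D,7.00): a=7.2437, h=6.8941
θ=301°:   candidates: C₊=(5.1576,6.7532) cross=41.576; C₋=(11.0370,-5.7186) cross=-41.576
θ=301°:   branch - wants cross < 0 → take C=(11.0370,-5.7186) (cross=-41.576)
θ=301°: ex = (C−B)/|BC| = (0.9492,-0.3147); ey = (0.3147,0.9492)
θ=301°: P = B + -1.07·ex + -2.03·ey = (-0.1094,-4.1616)
θ=356°: B = A + 3.00·(cos356°, sin356°) = (2.9927, -0.2093)
θ=356°: |BD| = 4.0128
θ=356°: circle(B,10.00) ∩ circle(D,7.00): a=8.3611, h=5.4856
θ=356°:   candidates: C₊=(11.0563,5.7049) cross=22.013; C₋=(11.6285,-5.2514) cross=-22.013
θ=356°:   branch - wants cross < 0 → take C=(11.6285,-5.2514) (cross=-22.013)
θ=356°: ex = (C−B)/|BC| = (0.8636,-0.5042); ey = (0.5042,0.8636)
θ=356°: P = B + -1.07·ex + -2.03·ey = (1.0451,-1.4228)

θ=240°: -3.35 -3.95
θ=301°: -0.11 -4.16
θ=356°: 1.05 -1.42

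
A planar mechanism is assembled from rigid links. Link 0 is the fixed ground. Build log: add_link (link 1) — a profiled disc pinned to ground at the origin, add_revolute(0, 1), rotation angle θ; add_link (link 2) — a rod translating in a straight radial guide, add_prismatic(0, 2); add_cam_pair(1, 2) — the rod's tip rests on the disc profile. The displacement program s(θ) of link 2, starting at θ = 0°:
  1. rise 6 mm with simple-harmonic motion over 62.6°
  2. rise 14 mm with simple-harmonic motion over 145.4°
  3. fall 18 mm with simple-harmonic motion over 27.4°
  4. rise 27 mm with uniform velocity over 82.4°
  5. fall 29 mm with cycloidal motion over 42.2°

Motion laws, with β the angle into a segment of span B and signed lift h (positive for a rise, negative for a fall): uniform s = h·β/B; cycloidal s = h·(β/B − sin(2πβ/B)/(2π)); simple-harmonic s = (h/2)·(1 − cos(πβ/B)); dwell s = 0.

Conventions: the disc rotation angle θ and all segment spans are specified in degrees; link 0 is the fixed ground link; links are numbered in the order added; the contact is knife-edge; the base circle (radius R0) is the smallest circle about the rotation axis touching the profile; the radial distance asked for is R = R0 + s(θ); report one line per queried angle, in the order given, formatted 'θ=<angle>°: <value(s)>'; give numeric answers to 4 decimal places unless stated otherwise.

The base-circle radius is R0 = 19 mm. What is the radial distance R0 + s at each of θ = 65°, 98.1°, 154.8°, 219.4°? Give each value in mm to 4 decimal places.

seg 1 [0°–62.6°] simple-harmonic, h=6: full span → s += 6 → s = 6.0000
seg 2 [62.6°–208°] simple-harmonic, h=14: θ=65° here. β=2.4, B=145.4. 14/2·(1 − cos(π·0.0165)) = 0.0094 → s = 6.0094
seg 2 [62.6°–208°] simple-harmonic, h=14: θ=98.1° here. β=35.5, B=145.4. 14/2·(1 − cos(π·0.2442)) = 1.9602 → s = 7.9602
seg 2 [62.6°–208°] simple-harmonic, h=14: θ=154.8° here. β=92.2, B=145.4. 14/2·(1 − cos(π·0.6341)) = 9.8628 → s = 15.8628
seg 2 [62.6°–208°] simple-harmonic, h=14: full span → s += 14 → s = 20.0000
seg 3 [208°–235.4°] simple-harmonic, h=-18: θ=219.4° here. β=11.4, B=27.4. -18/2·(1 − cos(π·0.4161)) = -6.6540 → s = 13.3460
θ=65°: R = R0 + s = 19 + 6.0094 = 25.0094
θ=98.1°: R = R0 + s = 19 + 7.9602 = 26.9602
θ=154.8°: R = R0 + s = 19 + 15.8628 = 34.8628
θ=219.4°: R = R0 + s = 19 + 13.3460 = 32.3460

θ=65°: 25.0094
θ=98.1°: 26.9602
θ=154.8°: 34.8628
θ=219.4°: 32.3460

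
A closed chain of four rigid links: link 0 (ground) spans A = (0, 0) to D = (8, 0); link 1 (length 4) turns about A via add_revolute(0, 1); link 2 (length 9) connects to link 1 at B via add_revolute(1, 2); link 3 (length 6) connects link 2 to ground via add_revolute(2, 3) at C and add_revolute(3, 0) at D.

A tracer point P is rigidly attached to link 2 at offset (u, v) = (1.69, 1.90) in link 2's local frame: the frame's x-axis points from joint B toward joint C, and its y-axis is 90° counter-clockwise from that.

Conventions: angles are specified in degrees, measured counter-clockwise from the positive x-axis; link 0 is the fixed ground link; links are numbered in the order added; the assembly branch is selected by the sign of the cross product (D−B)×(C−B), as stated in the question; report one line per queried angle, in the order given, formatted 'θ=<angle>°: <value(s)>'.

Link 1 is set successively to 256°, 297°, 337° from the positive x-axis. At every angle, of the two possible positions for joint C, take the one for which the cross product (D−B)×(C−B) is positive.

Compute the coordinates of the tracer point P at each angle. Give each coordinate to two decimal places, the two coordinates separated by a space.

A=(0,0), D=(8.00,0)
θ=256°: B = A + 4.00·(cos256°, sin256°) = (-0.9677, -3.8812)
θ=256°: |BD| = 9.7715
θ=256°: circle(B,9.00) ∩ circle(D,6.00): a=7.1884, h=5.4155
θ=256°:   candidates: C₊=(3.4784,3.9439) cross=52.917; C₋=(7.7803,-5.9960) cross=-52.917
θ=256°:   branch + wants cross > 0 → take C=(3.4784,3.9439) (cross=52.917)
θ=256°: ex = (C−B)/|BC| = (0.4940,0.8695); ey = (-0.8695,0.4940)
θ=256°: P = B + 1.69·ex + 1.90·ey = (-1.7848,-1.4732)
θ=297°: B = A + 4.00·(cos297°, sin297°) = (1.8160, -3.5640)
θ=297°: |BD| = 7.1375
θ=297°: circle(B,9.00) ∩ circle(D,6.00): a=6.7211, h=5.9855
θ=297°:   candidates: C₊=(4.6504,4.9780) cross=42.722; C₋=(10.6280,-5.3939) cross=-42.722
θ=297°:   branch + wants cross > 0 → take C=(4.6504,4.9780) (cross=42.722)
θ=297°: ex = (C−B)/|BC| = (0.3149,0.9491); ey = (-0.9491,0.3149)
θ=297°: P = B + 1.69·ex + 1.90·ey = (0.5449,-1.3616)
θ=337°: B = A + 4.00·(cos337°, sin337°) = (3.6820, -1.5629)
θ=337°: |BD| = 4.5921
θ=337°: circle(B,9.00) ∩ circle(D,6.00): a=7.1958, h=5.4057
θ=337°:   candidates: C₊=(8.6084,5.9691) cross=24.824; C₋=(12.2880,-4.1968) cross=-24.824
θ=337°:   branch + wants cross > 0 → take C=(8.6084,5.9691) (cross=24.824)
θ=337°: ex = (C−B)/|BC| = (0.5474,0.8369); ey = (-0.8369,0.5474)
θ=337°: P = B + 1.69·ex + 1.90·ey = (3.0170,0.8914)

θ=256°: -1.78 -1.47
θ=297°: 0.54 -1.36
θ=337°: 3.02 0.89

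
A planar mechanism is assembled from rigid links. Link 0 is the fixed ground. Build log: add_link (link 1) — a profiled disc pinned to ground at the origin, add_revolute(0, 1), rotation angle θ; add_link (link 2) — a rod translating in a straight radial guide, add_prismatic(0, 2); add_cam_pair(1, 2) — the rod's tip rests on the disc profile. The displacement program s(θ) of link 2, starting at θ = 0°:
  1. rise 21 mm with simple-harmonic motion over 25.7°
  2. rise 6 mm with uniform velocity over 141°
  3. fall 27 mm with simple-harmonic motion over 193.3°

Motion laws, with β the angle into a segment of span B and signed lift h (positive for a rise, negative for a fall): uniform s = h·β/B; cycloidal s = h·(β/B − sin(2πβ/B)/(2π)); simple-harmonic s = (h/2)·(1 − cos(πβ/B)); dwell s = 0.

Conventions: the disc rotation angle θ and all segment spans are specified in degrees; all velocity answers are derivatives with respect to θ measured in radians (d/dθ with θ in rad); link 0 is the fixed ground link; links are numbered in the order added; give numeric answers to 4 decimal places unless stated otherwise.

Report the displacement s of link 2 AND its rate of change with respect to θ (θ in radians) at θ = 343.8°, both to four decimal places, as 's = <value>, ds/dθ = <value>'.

seg 1 [0°–25.7°] simple-harmonic, h=21: full span → s += 21 → s = 21.0000
seg 2 [25.7°–166.7°] uniform, h=6: full span → s += 6 → s = 27.0000
seg 3 [166.7°–360°] simple-harmonic, h=-27: θ=343.8° here. β=177.1, B=193.3. -27/2·(1 − cos(π·0.9162)) = -26.5348 → s = 0.4652
velocity in seg [166.7°–360°] (simple-harmonic), θ in radians: β = 177.1° = 3.0910 rad, B = 193.3° = 3.3737 rad; ds/dθ = (πh/(2B)) sin(πβ/B) = (π·(-27)/(2·3.3737)) sin(π·0.9162) = -3.271735 mm/rad

s = 0.4652, ds/dθ = -3.2717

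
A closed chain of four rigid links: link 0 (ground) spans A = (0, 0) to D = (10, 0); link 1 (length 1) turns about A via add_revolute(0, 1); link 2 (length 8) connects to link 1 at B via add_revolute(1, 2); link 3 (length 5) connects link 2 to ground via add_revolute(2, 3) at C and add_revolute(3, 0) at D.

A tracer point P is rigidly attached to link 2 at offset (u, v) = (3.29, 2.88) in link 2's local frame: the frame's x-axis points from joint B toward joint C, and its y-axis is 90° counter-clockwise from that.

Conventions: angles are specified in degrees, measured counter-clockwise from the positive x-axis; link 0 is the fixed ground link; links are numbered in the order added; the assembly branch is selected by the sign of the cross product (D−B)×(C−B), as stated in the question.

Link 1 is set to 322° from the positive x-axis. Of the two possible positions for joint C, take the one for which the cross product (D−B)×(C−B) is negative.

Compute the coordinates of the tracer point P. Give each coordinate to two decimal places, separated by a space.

A=(0,0), D=(10.00,0)
B = A + 1.00·(cos322°, sin322°) = (0.7880, -0.6157)
|BD| = 9.2325
circle(B,8.00) ∩ circle(D,5.00): a=6.7284, h=4.3277
  candidates: C₊=(7.2128,4.1511) cross=39.956; C₋=(7.7900,-4.4851) cross=-39.956
  branch - wants cross < 0 → take C=(7.7900,-4.4851) (cross=-39.956)
ex = (C−B)/|BC| = (0.8752,-0.4837); ey = (0.4837,0.8752)
P = B + 3.29·ex + 2.88·ey = (5.0606,0.3138)

5.06 0.31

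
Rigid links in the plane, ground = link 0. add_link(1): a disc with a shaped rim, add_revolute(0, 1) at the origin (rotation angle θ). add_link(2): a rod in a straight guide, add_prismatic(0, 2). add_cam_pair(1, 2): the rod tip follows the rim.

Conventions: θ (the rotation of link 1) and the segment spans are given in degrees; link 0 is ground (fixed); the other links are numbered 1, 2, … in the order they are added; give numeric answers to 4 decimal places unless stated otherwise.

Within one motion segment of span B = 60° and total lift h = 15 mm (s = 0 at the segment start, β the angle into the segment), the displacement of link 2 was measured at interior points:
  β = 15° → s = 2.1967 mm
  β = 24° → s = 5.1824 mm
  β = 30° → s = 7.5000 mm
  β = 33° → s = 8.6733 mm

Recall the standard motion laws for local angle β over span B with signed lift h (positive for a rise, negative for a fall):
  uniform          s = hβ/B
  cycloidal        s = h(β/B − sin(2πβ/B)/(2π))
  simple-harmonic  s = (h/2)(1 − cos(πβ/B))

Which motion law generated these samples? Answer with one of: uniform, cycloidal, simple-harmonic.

candidates at β/B = r: uniform s = h·r (linear in β); cycloidal s = h·(r − sin(2πr)/(2π)); simple-harmonic s = (h/2)(1 − cos(πr))
β=15°: printed 2.1967 | uniform 3.7500, cycloidal 1.3627, simple-harmonic 2.1967
β=24°: printed 5.1824 | uniform 6.0000, cycloidal 4.5968, simple-harmonic 5.1824
β=30°: printed 7.5000 | uniform 7.5000, cycloidal 7.5000, simple-harmonic 7.5000
β=33°: printed 8.6733 | uniform 8.2500, cycloidal 8.9877, simple-harmonic 8.6733
only one law matches every sample → simple-harmonic

simple-harmonic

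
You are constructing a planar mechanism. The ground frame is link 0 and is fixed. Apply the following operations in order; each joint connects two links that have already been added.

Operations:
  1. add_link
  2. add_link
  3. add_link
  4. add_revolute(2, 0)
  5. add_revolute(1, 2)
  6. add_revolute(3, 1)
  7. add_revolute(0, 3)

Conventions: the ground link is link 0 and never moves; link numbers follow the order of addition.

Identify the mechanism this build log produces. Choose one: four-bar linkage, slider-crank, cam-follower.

links: 4 (incl. ground); joints: 4 revolute, 0 prismatic, 0 higher (cam) pair, forming one closed loop
4 links in a single 4R loop → four-bar linkage

four-bar linkage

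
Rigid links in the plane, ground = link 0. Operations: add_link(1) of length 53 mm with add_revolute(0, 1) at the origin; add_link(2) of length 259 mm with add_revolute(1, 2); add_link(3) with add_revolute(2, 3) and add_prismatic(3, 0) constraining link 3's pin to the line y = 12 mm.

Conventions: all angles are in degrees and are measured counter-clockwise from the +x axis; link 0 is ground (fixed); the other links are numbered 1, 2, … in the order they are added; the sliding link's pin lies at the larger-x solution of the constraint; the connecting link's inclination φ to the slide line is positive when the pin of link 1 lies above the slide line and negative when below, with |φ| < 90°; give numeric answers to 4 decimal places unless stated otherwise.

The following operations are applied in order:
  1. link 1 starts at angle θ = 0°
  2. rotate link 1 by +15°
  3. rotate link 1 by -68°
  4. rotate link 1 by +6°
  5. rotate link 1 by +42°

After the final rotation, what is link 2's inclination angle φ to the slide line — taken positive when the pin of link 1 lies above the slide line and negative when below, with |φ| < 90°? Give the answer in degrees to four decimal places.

geometry: r = 53 mm, L = 259 mm, e = 12 mm; θ starts at 0°
rotate link 1 by +15°: θ ← 0° +15° = 15°
rotate link 1 by -68°: θ ← 15° -68° = -53°
rotate link 1 by +6°: θ ← -53° +6° = -47°
rotate link 1 by +42°: θ ← -47° +42° = -5°
h = r sin θ − e = -4.619254 − 12 = -16.619254
sin φ = h / L = -16.619254 / 259 = -0.06416701
φ = arcsin(-0.06416701) = -3.679026°

-3.6790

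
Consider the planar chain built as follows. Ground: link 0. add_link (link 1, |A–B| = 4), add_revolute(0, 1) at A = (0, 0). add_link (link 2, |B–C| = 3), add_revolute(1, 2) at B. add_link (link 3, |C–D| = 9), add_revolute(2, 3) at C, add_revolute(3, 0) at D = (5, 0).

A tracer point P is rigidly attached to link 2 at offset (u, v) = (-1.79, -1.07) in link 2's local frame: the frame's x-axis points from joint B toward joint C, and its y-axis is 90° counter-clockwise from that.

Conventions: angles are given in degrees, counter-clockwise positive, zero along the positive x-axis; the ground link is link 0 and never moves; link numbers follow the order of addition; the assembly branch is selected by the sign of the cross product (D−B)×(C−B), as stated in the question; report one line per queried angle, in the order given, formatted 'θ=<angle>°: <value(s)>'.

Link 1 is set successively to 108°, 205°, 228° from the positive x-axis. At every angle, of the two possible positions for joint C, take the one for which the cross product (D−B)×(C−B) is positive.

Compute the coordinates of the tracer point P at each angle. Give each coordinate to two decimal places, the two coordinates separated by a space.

A=(0,0), D=(5.00,0)
θ=108°: B = A + 4.00·(cos108°, sin108°) = (-1.2361, 3.8042)
θ=108°: |BD| = 7.3048
θ=108°: circle(B,3.00) ∩ circle(D,9.00): a=-1.2758, h=2.7152
θ=108°:   candidates: C₊=(-0.9112,6.7866) cross=19.834; C₋=(-3.7392,2.1507) cross=-19.834
θ=108°:   branch + wants cross > 0 → take C=(-0.9112,6.7866) (cross=19.834)
θ=108°: ex = (C−B)/|BC| = (0.1083,0.9941); ey = (-0.9941,0.1083)
θ=108°: P = B + -1.79·ex + -1.07·ey = (-0.3662,1.9089)
θ=205°: B = A + 4.00·(cos205°, sin205°) = (-3.6252, -1.6905)
θ=205°: |BD| = 8.7893
θ=205°: circle(B,3.00) ∩ circle(D,9.00): a=0.2988, h=2.9851
θ=205°:   candidates: C₊=(-3.9061,1.2963) cross=26.237; C₋=(-2.7579,-4.5624) cross=-26.237
θ=205°:   branch + wants cross > 0 → take C=(-3.9061,1.2963) (cross=26.237)
θ=205°: ex = (C−B)/|BC| = (-0.0936,0.9956); ey = (-0.9956,-0.0936)
θ=205°: P = B + -1.79·ex + -1.07·ey = (-2.3923,-3.3724)
θ=228°: B = A + 4.00·(cos228°, sin228°) = (-2.6765, -2.9726)
θ=228°: |BD| = 8.2320
θ=228°: circle(B,3.00) ∩ circle(D,9.00): a=-0.2572, h=2.9890
θ=228°:   candidates: C₊=(-3.9957,-0.2782) cross=24.605; C₋=(-1.8371,-5.8527) cross=-24.605
θ=228°:   branch + wants cross > 0 → take C=(-3.9957,-0.2782) (cross=24.605)
θ=228°: ex = (C−B)/|BC| = (-0.4397,0.8981); ey = (-0.8981,-0.4397)
θ=228°: P = B + -1.79·ex + -1.07·ey = (-0.9284,-4.1097)

θ=108°: -0.37 1.91
θ=205°: -2.39 -3.37
θ=228°: -0.93 -4.11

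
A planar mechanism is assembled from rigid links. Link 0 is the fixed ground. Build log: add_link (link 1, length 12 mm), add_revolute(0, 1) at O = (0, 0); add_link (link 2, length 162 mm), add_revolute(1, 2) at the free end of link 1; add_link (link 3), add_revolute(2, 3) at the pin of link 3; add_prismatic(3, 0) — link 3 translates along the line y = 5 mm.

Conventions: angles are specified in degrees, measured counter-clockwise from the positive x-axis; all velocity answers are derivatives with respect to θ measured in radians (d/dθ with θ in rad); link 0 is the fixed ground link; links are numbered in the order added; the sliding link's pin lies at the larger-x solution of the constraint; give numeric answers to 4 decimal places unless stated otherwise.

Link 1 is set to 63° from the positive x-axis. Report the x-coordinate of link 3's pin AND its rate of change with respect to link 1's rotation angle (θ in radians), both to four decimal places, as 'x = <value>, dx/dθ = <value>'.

geometry: r = 12 mm, L = 162 mm, e = 5 mm
crank pin P = (r cos θ, r sin θ) = (5.447886, 10.692078)
h = r sin θ − e = 10.692078 − 5 = 5.692078
x = r cos θ + √(L² − h²) = 5.447886 + 161.899970 = 167.347856
dx/dθ = −r sin θ − h·r cos θ/√(L² − h²) (θ in radians; h = 5.692078) = -10.883615

x = 167.3479, dx/dθ = -10.8836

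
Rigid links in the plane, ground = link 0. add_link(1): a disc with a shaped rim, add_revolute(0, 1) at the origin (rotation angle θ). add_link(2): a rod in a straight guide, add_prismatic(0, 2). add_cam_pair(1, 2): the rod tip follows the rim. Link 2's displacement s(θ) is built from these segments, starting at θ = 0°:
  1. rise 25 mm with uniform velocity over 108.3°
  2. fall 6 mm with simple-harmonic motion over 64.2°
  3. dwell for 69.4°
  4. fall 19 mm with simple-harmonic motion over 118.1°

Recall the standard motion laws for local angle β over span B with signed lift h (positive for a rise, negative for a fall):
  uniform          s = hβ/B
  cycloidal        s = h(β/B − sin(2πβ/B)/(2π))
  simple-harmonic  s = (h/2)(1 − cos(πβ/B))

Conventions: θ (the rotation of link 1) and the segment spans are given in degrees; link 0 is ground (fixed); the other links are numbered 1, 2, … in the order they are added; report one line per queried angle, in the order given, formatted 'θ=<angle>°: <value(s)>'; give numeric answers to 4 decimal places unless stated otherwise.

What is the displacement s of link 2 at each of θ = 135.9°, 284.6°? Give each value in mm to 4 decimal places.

segment 1 (0° to 108.3°, uniform, h = 25) is passed completely: s = 0.0000 + (25) = 25.0000
θ = 135.9° falls in segment 2 (108.3° to 172.5°, simple-harmonic, h = -6): β = 135.9 − 108.3 = 27.6°, B = 64.2°; Δs = -6/2·(1 − cos(π·0.4299)) = -2.3447; s = 25.0000 − 2.3447 = 22.6553
segment 2 (108.3° to 172.5°, simple-harmonic, h = -6) is passed completely: s = 25.0000 + (-6) = 19.0000
segment 3 (172.5° to 241.9°, dwell): s unchanged at 19.0000
θ = 284.6° falls in segment 4 (241.9° to 360°, simple-harmonic, h = -19): β = 284.6 − 241.9 = 42.7°, B = 118.1°; Δs = -19/2·(1 − cos(π·0.3616)) = -5.4972; s = 19.0000 − 5.4972 = 13.5028

θ=135.9°: 22.6553
θ=284.6°: 13.5028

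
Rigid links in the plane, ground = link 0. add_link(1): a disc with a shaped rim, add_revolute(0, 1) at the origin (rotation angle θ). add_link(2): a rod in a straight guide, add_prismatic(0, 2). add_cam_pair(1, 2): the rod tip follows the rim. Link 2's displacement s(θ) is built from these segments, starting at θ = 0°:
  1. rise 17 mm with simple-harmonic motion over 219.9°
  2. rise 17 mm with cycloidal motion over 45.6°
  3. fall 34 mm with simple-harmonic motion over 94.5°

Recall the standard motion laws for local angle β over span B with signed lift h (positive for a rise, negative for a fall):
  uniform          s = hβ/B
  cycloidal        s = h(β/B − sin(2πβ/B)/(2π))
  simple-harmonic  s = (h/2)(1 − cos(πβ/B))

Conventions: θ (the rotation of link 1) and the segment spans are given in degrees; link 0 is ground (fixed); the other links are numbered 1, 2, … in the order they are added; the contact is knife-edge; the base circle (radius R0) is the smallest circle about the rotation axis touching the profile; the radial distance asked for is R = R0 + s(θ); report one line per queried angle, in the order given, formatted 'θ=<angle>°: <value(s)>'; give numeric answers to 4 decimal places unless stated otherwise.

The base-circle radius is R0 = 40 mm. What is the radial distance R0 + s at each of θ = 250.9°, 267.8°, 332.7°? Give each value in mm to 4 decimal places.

segment 1 (0° to 219.9°, simple-harmonic, h = 17) is passed completely: s = 0.0000 + (17) = 17.0000
θ = 250.9° falls in segment 2 (219.9° to 265.5°, cycloidal, h = 17): β = 250.9 − 219.9 = 31°, B = 45.6°; Δs = 17·(0.6798 − sin(2π·0.6798)/(2π)) = 14.0039; s = 17.0000 + 14.0039 = 31.0039
segment 2 (219.9° to 265.5°, cycloidal, h = 17) is passed completely: s = 17.0000 + (17) = 34.0000
θ = 267.8° falls in segment 3 (265.5° to 360°, simple-harmonic, h = -34): β = 267.8 − 265.5 = 2.3°, B = 94.5°; Δs = -34/2·(1 − cos(π·0.0243)) = -0.0497; s = 34.0000 − 0.0497 = 33.9503
θ = 332.7° falls in segment 3 (265.5° to 360°, simple-harmonic, h = -34): β = 332.7 − 265.5 = 67.2°, B = 94.5°; Δs = -34/2·(1 − cos(π·0.7111)) = -27.4662; s = 34.0000 − 27.4662 = 6.5338
θ=250.9°: R = R0 + s = 40 + 31.0039 = 71.0039
θ=267.8°: R = R0 + s = 40 + 33.9503 = 73.9503
θ=332.7°: R = R0 + s = 40 + 6.5338 = 46.5338

θ=250.9°: 71.0039
θ=267.8°: 73.9503
θ=332.7°: 46.5338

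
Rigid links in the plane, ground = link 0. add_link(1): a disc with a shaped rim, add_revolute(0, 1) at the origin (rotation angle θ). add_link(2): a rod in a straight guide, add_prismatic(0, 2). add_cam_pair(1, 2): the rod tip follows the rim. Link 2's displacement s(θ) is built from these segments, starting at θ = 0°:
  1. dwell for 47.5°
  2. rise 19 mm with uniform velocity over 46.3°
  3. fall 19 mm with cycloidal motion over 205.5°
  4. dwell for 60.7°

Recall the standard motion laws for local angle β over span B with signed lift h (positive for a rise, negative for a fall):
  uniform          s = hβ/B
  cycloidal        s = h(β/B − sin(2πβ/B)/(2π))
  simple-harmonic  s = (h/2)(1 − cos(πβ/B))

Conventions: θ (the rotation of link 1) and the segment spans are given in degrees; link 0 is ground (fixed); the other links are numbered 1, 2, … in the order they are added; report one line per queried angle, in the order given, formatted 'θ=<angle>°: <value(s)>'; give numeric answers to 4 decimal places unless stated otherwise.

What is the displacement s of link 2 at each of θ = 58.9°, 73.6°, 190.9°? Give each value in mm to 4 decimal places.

segment 1 (0° to 47.5°, dwell): s unchanged at 0.0000
θ = 58.9° falls in segment 2 (47.5° to 93.8°, uniform, h = 19): β = 58.9 − 47.5 = 11.4°, B = 46.3°; Δs = 19·11.4/46.3 = 4.6782; s = 0.0000 + 4.6782 = 4.6782
θ = 73.6° falls in segment 2 (47.5° to 93.8°, uniform, h = 19): β = 73.6 − 47.5 = 26.1°, B = 46.3°; Δs = 19·26.1/46.3 = 10.7106; s = 0.0000 + 10.7106 = 10.7106
segment 2 (47.5° to 93.8°, uniform, h = 19) is passed completely: s = 0.0000 + (19) = 19.0000
θ = 190.9° falls in segment 3 (93.8° to 299.3°, cycloidal, h = -19): β = 190.9 − 93.8 = 97.1°, B = 205.5°; Δs = -19·(0.4725 − sin(2π·0.4725)/(2π)) = -8.4578; s = 19.0000 − 8.4578 = 10.5422

θ=58.9°: 4.6782
θ=73.6°: 10.7106
θ=190.9°: 10.5422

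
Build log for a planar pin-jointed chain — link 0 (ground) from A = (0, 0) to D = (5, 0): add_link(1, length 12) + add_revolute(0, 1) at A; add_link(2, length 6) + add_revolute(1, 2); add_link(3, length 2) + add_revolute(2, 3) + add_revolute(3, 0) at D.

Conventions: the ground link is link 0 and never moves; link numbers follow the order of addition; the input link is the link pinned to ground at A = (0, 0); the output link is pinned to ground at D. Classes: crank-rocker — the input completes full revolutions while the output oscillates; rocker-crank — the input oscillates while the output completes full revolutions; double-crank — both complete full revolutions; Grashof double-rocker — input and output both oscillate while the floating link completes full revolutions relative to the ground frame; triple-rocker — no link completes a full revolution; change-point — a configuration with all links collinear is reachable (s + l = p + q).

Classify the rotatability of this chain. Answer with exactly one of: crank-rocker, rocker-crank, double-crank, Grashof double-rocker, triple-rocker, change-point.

lengths: ground=5, input=12, coupler=6, output=2
sorted: s=2 (shortest), l=12 (longest), p+q=11
s + l = 14 vs p + q = 11
s + l > p + q → non-Grashof → no link fully rotates → triple-rocker

triple-rocker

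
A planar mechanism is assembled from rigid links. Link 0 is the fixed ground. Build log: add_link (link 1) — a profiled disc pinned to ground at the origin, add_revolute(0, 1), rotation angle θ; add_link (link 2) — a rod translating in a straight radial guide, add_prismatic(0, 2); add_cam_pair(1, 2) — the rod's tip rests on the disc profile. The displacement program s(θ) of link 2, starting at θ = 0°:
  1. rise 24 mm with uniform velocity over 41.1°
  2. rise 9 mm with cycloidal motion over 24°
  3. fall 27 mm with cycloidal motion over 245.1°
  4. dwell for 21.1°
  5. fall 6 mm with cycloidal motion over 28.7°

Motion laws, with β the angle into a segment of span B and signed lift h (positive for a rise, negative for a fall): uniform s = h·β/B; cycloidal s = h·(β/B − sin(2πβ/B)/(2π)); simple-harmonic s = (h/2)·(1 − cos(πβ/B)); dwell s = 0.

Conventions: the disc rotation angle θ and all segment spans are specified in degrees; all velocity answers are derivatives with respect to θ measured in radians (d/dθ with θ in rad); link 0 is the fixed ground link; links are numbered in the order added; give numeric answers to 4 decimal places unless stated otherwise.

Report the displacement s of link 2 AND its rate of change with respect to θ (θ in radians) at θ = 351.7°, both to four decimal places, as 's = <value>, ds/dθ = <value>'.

seg 1 [0°–41.1°] uniform, h=24: full span → s += 24 → s = 24.0000
seg 2 [41.1°–65.1°] cycloidal, h=9: full span → s += 9 → s = 33.0000
seg 3 [65.1°–310.2°] cycloidal, h=-27: full span → s += -27 → s = 6.0000
seg 4 [310.2°–331.3°] dwell: s stays 6.0000
seg 5 [331.3°–360°] cycloidal, h=-6: θ=351.7° here. β=20.4, B=28.7. -6·(0.7108 − sin(2π·0.7108)/(2π)) = -5.1909 → s = 0.8091
velocity in seg [331.3°–360°] (cycloidal), θ in radians: β = 20.4° = 0.3560 rad, B = 28.7° = 0.5009 rad; ds/dθ = (h/B)(1 − cos(2πβ/B)) = ((-6)/0.5009)(1 − cos(2π·0.7108)) = -14.898615 mm/rad

s = 0.8091, ds/dθ = -14.8986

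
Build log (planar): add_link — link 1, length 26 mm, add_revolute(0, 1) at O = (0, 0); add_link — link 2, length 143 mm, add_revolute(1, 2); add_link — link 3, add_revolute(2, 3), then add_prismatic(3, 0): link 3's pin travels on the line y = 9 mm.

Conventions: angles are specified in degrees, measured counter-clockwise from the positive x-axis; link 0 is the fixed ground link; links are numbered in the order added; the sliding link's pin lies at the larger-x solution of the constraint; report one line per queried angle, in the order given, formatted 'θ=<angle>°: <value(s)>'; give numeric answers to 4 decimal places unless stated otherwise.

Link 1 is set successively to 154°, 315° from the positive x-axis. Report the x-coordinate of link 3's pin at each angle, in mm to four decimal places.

geometry: r = 26 mm, L = 143 mm, e = 9 mm
θ=154°: crank pin P = (r cos θ, r sin θ) = (-23.368645, 11.397650)
θ=154°: h = r sin θ − e = 11.397650 − 9 = 2.397650
θ=154°: x = r cos θ + √(L² − h²) = -23.368645 + 142.979898 = 119.611253
θ=315°: crank pin P = (r cos θ, r sin θ) = (18.384776, -18.384776)
θ=315°: h = r sin θ − e = -18.384776 − 9 = -27.384776
θ=315°: x = r cos θ + √(L² − h²) = 18.384776 + 140.353390 = 158.738166

θ=154°: 119.6113
θ=315°: 158.7382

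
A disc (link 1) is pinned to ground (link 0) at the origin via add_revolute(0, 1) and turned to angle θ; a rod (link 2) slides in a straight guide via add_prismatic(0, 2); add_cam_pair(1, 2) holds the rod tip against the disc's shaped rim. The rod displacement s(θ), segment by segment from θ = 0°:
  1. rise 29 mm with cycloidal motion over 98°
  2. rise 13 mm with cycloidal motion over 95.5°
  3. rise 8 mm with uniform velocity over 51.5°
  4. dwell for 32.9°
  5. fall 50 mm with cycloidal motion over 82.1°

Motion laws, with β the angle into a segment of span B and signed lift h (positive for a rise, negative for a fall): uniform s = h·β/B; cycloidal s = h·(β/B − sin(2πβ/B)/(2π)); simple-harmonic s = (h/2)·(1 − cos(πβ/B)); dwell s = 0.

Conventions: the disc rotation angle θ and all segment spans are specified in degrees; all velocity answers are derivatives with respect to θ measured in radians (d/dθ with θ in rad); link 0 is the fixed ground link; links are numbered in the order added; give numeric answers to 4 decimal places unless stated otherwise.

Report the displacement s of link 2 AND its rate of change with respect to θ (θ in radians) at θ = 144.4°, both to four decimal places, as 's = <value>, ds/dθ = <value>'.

segment 1 (0° to 98°, cycloidal, h = 29) is passed completely: s = 0.0000 + (29) = 29.0000
θ = 144.4° falls in segment 2 (98° to 193.5°, cycloidal, h = 13): β = 144.4 − 98 = 46.4°, B = 95.5°; Δs = 13·(0.4859 − sin(2π·0.4859)/(2π)) = 6.1327; s = 29.0000 + 6.1327 = 35.1327
velocity in seg [98°–193.5°] (cycloidal), θ in radians: β = 46.4° = 0.8098 rad, B = 95.5° = 1.6668 rad; ds/dθ = (h/B)(1 − cos(2πβ/B)) = (13/1.6668)(1 − cos(2π·0.4859)) = 15.568106 mm/rad

s = 35.1327, ds/dθ = 15.5681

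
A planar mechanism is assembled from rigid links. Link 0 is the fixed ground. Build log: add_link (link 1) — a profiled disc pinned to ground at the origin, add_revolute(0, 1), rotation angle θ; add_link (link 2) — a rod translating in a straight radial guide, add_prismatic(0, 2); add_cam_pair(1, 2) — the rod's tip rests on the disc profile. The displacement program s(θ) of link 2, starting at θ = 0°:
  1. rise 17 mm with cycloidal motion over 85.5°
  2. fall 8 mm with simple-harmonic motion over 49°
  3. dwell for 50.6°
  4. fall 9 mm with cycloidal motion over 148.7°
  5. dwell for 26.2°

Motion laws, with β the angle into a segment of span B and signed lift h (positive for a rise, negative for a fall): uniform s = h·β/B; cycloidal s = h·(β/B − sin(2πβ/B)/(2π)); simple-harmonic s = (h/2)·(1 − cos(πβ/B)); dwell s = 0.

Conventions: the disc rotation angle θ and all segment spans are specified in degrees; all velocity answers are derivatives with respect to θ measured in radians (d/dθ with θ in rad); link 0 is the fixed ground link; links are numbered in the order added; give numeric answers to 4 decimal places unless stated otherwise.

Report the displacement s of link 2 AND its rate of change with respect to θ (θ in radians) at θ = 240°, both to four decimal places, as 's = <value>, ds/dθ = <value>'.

seg 1 [0°–85.5°] cycloidal, h=17: full span → s += 17 → s = 17.0000
seg 2 [85.5°–134.5°] simple-harmonic, h=-8: full span → s += -8 → s = 9.0000
seg 3 [134.5°–185.1°] dwell: s stays 9.0000
seg 4 [185.1°–333.8°] cycloidal, h=-9: θ=240° here. β=54.9, B=148.7. -9·(0.3692 − sin(2π·0.3692)/(2π)) = -2.2737 → s = 6.7263
velocity in seg [185.1°–333.8°] (cycloidal), θ in radians: β = 54.9° = 0.9582 rad, B = 148.7° = 2.5953 rad; ds/dθ = (h/B)(1 − cos(2πβ/B)) = ((-9)/2.5953)(1 − cos(2π·0.3692)) = -5.828933 mm/rad

s = 6.7263, ds/dθ = -5.8289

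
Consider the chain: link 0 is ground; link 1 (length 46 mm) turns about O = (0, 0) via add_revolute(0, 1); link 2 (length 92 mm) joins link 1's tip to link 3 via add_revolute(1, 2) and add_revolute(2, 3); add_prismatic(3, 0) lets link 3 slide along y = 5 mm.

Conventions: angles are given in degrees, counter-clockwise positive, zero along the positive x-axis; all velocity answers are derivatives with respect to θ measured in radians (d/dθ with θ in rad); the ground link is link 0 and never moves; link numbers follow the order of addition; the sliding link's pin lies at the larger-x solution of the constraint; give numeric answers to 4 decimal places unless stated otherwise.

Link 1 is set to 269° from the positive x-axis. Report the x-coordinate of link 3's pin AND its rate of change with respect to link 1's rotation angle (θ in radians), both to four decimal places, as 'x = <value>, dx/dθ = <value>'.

geometry: r = 46 mm, L = 92 mm, e = 5 mm
crank pin P = (r cos θ, r sin θ) = (-0.802811, -45.992994)
h = r sin θ − e = -45.992994 − 5 = -50.992994
x = r cos θ + √(L² − h²) = -0.802811 + 76.574895 = 75.772084
dx/dθ = −r sin θ − h·r cos θ/√(L² − h²) (θ in radians; h = -50.992994) = 45.458384

x = 75.7721, dx/dθ = 45.4584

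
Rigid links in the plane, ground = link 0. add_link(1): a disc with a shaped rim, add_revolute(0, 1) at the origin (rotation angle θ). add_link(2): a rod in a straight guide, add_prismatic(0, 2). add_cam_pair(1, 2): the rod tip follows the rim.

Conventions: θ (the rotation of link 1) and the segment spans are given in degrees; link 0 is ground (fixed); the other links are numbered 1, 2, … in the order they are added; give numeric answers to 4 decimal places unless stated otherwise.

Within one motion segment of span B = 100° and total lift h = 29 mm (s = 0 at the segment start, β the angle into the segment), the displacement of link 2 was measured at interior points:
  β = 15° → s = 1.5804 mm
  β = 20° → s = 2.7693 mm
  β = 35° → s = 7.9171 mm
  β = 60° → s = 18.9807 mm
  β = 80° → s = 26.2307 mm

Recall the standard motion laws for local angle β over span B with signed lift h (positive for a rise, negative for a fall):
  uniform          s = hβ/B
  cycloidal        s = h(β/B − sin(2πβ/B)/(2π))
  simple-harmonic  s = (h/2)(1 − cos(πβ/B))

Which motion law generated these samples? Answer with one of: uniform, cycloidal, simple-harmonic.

candidates at β/B = r: uniform s = h·r (linear in β); cycloidal s = h·(r − sin(2πr)/(2π)); simple-harmonic s = (h/2)(1 − cos(πr))
β=15°: printed 1.5804 | uniform 4.3500, cycloidal 0.6160, simple-harmonic 1.5804
β=20°: printed 2.7693 | uniform 5.8000, cycloidal 1.4104, simple-harmonic 2.7693
β=35°: printed 7.9171 | uniform 10.1500, cycloidal 6.4160, simple-harmonic 7.9171
β=60°: printed 18.9807 | uniform 17.4000, cycloidal 20.1129, simple-harmonic 18.9807
β=80°: printed 26.2307 | uniform 23.2000, cycloidal 27.5896, simple-harmonic 26.2307
only one law matches every sample → simple-harmonic

simple-harmonic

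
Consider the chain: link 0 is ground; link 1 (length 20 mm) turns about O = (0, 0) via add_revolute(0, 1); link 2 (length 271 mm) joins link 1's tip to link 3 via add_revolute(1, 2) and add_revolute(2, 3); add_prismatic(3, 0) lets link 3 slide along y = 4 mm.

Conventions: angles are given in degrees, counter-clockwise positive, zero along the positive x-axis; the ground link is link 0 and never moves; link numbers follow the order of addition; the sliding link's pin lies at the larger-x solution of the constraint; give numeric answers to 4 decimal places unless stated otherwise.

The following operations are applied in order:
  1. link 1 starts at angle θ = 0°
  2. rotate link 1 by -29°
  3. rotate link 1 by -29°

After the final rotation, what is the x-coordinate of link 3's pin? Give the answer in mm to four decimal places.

geometry: r = 20 mm, L = 271 mm, e = 4 mm; θ starts at 0°
rotate link 1 by -29°: θ ← 0° -29° = -29°
rotate link 1 by -29°: θ ← -29° -29° = -58°
crank pin P = (r cos θ, r sin θ) = (10.598385, -16.960962)
h = r sin θ − e = -16.960962 − 4 = -20.960962
x = r cos θ + √(L² − h²) = 10.598385 + 270.188153 = 280.786538

280.7865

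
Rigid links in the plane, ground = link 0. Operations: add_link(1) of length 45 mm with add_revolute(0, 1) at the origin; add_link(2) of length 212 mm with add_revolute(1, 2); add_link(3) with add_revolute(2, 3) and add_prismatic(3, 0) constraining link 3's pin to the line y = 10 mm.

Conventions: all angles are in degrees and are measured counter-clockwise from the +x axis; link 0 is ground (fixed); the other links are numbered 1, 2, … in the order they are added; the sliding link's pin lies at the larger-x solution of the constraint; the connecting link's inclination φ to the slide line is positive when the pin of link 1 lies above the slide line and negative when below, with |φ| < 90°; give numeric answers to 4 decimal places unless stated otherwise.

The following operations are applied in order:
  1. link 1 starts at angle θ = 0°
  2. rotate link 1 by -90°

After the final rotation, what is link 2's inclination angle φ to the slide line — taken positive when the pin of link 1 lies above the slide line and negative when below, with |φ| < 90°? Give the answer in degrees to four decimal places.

geometry: r = 45 mm, L = 212 mm, e = 10 mm; θ starts at 0°
rotate link 1 by -90°: θ ← 0° -90° = -90°
h = r sin θ − e = -45.000000 − 10 = -55.000000
sin φ = h / L = -55.000000 / 212 = -0.25943396
φ = arcsin(-0.25943396) = -15.036478°

-15.0365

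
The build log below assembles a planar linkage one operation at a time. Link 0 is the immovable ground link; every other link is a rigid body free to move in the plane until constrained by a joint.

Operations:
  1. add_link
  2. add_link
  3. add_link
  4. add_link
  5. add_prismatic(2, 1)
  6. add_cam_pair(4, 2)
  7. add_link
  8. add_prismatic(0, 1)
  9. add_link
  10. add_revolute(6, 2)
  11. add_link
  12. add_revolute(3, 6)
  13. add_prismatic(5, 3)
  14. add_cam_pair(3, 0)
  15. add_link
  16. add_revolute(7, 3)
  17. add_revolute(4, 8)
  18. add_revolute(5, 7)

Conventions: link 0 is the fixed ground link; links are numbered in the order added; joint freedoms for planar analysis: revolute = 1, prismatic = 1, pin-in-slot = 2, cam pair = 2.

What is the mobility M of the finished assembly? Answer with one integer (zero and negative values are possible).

ground; <1,0,0>
#1 <2,0,0>
#2 <3,0,0>
#3 <4,0,0>
#4 <5,0,0>
P:2↔1 J1 <5,1,0>
C:4↔2 J2 <5,1,1>
#5 <6,1,1>
P:0↔1 J1 <6,2,1>
#6 <7,2,1>
R:6↔2 J1 <7,3,1>
#7 <8,3,1>
R:3↔6 J1 <8,4,1>
P:5↔3 J1 <8,5,1>
C:3↔0 J2 <8,5,2>
#8 <9,5,2>
R:7↔3 J1 <9,6,2>
R:4↔8 J1 <9,7,2>
R:5↔7 J1 <9,8,2>
3×8 − 2×8 − 1×2 = 6

M = 6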